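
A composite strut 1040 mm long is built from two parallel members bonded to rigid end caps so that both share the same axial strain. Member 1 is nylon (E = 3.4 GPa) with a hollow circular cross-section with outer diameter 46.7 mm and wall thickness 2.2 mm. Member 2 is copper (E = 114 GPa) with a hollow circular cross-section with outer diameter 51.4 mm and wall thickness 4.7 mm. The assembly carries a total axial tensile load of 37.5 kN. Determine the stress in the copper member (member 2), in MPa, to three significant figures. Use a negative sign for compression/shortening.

A_1 = 307.6 mm².
A_2 = 689.5 mm².
Equal strain + equilibrium ⇒ each member carries load in proportion to AE: A₁E₁ = 1046000 N, A₂E₂ = 78610000 N, ΣAE = 79650000 N.
σ₂ = P·E₂/ΣAE = 37500·114000/79650000 = 53.67 MPa.

53.7 MPa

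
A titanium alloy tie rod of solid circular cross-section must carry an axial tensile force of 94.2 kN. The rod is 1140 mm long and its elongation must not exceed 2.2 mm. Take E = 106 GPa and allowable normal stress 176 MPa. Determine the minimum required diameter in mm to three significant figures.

Required area A ≥ P/σ_allow = 94200/176 = 535.2 mm².
For a solid circular section, d ≥ √(4A/π) = 26.11 mm.
Elongation limit: A ≥ PL/(Eδ_allow) = 94200·1140/(106000·2.2) = 460.5 mm² ⇒ d ≥ 24.21 mm.
The stress limit governs.

26.1 mm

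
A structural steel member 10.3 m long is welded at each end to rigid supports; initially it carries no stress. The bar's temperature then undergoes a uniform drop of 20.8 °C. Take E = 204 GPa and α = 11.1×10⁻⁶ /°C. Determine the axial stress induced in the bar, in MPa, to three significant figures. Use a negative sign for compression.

47.1 MPa

Free thermal expansion αLΔT = 11.1e-6 · 10300 · -20.8 = -2.378 mm.
The walls impose strain ε = −(-2.378)/10300 = 2.3088e-04; σ = Eε = 204000 · 2.3088e-04 = 47.1 MPa.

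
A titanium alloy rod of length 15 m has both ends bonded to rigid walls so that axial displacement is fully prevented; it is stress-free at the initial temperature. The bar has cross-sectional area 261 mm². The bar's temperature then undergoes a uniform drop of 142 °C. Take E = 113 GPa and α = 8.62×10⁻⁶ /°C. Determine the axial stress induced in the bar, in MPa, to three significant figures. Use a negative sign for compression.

138 MPa

Free thermal expansion αLΔT = 8.62e-6 · 15000 · -142 = -18.36 mm.
The walls impose strain ε = −(-18.36)/15000 = 1.2240e-03; σ = Eε = 113000 · 1.2240e-03 = 138.3 MPa.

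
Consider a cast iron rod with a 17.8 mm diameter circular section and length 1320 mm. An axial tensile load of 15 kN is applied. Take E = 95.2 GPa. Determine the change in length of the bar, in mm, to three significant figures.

0.836 mm

A = 248.8 mm².
δ_mech = NL/(AE) = 15000·1320/(248.8·95200) = 0.8358 mm.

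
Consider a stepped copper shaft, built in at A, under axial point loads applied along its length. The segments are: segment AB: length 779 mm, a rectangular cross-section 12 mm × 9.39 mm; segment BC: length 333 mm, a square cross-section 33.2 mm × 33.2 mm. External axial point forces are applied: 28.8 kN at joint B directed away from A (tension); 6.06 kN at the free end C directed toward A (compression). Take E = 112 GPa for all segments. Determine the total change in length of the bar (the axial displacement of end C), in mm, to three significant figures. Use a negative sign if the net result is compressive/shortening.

1.39 mm

Internal axial forces (sectioning from the free end, tension +): N_BC = -6.06 kN, N_AB = 22.74 kN.
A_AB = 112.7 mm².
A_BC = 1102 mm².
δ_AB = 22740·779/(112.7·112000) = 1.404 mm
δ_BC = -6060·333/(1102·112000) = -0.01635 mm
δ = Σδ_i = 1.387 mm.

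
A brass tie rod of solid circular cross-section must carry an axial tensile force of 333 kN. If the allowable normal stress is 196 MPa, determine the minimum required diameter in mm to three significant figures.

Required area A ≥ P/σ_allow = 333000/196 = 1699 mm².
For a solid circular section, d ≥ √(4A/π) = 46.51 mm.

46.5 mm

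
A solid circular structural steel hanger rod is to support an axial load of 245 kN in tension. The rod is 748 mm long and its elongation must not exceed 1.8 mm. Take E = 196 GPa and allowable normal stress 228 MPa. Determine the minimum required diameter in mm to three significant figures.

Required area A ≥ P/σ_allow = 245000/228 = 1075 mm².
For a solid circular section, d ≥ √(4A/π) = 36.99 mm.
Elongation limit: A ≥ PL/(Eδ_allow) = 245000·748/(196000·1.8) = 519.4 mm² ⇒ d ≥ 25.72 mm.
The stress limit governs.

37.0 mm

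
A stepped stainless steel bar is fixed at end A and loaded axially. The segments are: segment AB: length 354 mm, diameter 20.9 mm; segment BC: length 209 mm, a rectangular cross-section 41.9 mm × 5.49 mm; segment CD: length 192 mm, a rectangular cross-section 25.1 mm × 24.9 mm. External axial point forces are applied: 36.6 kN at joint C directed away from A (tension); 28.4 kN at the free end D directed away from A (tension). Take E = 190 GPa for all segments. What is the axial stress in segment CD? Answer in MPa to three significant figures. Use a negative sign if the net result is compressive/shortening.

45.4 MPa

Internal axial forces (sectioning from the free end, tension +): N_CD = 28.4 kN, N_BC = 65 kN, N_AB = 65 kN.
A_CD = 625 mm².
σ_CD = N_CD/A_CD = 28400/625 = 45.44 MPa.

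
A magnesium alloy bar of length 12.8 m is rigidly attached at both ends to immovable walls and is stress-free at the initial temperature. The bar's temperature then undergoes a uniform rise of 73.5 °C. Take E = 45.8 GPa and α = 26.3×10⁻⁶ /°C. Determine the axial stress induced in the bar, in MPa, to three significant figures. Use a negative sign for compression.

Free thermal expansion αLΔT = 26.3e-6 · 12800 · 73.5 = 24.74 mm.
The walls impose strain ε = −(24.74)/12800 = -1.9330e-03; σ = Eε = 45800 · -1.9330e-03 = -88.53 MPa.

-88.5 MPa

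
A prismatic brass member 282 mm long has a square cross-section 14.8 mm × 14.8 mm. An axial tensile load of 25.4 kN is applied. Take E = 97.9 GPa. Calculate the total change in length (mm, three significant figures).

0.334 mm

A = 219 mm².
δ_mech = NL/(AE) = 25400·282/(219·97900) = 0.334 mm.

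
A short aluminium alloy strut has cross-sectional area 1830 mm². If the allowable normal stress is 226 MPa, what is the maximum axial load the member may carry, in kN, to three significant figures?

P_max = σ_allow · A = 226 · 1830 = 413600 N = 413.6 kN.

414 kN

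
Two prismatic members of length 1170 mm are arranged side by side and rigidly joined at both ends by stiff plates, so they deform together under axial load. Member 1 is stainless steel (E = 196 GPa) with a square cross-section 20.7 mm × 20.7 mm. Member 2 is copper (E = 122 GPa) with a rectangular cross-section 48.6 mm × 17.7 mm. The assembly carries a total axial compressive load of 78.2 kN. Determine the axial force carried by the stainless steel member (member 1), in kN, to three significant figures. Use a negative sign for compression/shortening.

-34.8 kN

A_1 = 428.5 mm².
A_2 = 860.2 mm².
Equal strain + equilibrium ⇒ each member carries load in proportion to AE: A₁E₁ = 83980000 N, A₂E₂ = 104900000 N, ΣAE = 188900000 N.
F₁ = P·A₁E₁/ΣAE = -78200·83980000/188900000 = -34760 N.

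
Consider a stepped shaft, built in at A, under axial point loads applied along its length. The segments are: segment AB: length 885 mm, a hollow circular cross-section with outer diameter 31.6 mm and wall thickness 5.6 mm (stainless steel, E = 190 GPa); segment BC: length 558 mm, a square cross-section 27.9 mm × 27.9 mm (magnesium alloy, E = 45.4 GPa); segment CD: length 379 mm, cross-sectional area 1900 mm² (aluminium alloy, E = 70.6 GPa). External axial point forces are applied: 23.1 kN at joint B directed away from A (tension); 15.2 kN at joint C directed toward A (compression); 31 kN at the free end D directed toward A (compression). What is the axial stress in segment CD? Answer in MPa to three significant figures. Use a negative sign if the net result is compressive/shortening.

Internal axial forces (sectioning from the free end, tension +): N_CD = -31 kN, N_BC = -46.2 kN, N_AB = -23.1 kN.
σ_CD = N_CD/A_CD = -31000/1900 = -16.32 MPa.

-16.3 MPa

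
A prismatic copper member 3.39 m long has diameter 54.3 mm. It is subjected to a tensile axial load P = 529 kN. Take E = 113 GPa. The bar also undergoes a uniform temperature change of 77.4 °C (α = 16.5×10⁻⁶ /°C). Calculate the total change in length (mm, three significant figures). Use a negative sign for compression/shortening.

A = 2316 mm².
δ_mech = NL/(AE) = 529000·3390/(2316·113000) = 6.853 mm.
δ_thermal = αLΔT = 16.5e-6·3390·77.4 = 4.329 mm.
δ = δ_mech + δ_thermal = 11.18 mm.

11.2 mm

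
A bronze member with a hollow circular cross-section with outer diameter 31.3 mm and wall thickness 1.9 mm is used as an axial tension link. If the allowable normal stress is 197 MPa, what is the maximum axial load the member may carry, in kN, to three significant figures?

A = 175.5 mm².
P_max = σ_allow · A = 197 · 175.5 = 34570 N = 34.57 kN.

34.6 kN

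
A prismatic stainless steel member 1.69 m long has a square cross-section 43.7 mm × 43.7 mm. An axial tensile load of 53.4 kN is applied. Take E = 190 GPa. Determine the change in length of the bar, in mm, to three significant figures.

A = 1910 mm².
δ_mech = NL/(AE) = 53400·1690/(1910·190000) = 0.2487 mm.

0.249 mm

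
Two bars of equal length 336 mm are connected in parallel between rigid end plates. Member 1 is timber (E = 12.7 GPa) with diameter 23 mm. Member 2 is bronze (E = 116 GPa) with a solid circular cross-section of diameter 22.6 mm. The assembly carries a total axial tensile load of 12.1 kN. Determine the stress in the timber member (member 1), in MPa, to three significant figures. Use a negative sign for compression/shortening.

2.97 MPa

A_1 = 415.5 mm².
A_2 = 401.1 mm².
Equal strain + equilibrium ⇒ each member carries load in proportion to AE: A₁E₁ = 5277000 N, A₂E₂ = 46530000 N, ΣAE = 51810000 N.
σ₁ = P·E₁/ΣAE = 12100·12700/51810000 = 2.966 MPa.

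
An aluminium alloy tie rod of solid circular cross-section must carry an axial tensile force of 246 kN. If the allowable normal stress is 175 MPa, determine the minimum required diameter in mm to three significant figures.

42.3 mm

Required area A ≥ P/σ_allow = 246000/175 = 1406 mm².
For a solid circular section, d ≥ √(4A/π) = 42.31 mm.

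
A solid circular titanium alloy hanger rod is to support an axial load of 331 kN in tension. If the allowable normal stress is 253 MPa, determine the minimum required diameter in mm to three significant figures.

Required area A ≥ P/σ_allow = 331000/253 = 1308 mm².
For a solid circular section, d ≥ √(4A/π) = 40.81 mm.

40.8 mm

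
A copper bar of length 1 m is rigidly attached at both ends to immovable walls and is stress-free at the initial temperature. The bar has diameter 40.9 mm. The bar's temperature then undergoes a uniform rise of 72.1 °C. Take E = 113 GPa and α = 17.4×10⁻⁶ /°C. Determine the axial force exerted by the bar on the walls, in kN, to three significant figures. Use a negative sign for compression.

-186 kN

Free thermal expansion αLΔT = 17.4e-6 · 1000 · 72.1 = 1.255 mm.
The walls impose strain ε = −(1.255)/1000 = -1.2545e-03; σ = Eε = 113000 · -1.2545e-03 = -141.8 MPa.
Wall reaction R = σ·A = -141.8·1314 = -186300 N = -186.3 kN.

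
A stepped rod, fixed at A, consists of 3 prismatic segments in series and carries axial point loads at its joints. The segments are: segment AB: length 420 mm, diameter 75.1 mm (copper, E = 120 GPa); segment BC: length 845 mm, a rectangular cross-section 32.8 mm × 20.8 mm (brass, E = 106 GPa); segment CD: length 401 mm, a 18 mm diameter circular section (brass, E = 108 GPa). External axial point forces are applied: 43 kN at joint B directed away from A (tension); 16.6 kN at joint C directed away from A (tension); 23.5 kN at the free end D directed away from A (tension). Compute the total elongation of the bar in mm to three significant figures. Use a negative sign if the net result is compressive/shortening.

Internal axial forces (sectioning from the free end, tension +): N_CD = 23.5 kN, N_BC = 40.1 kN, N_AB = 83.1 kN.
A_AB = 4430 mm².
A_BC = 682.2 mm².
A_CD = 254.5 mm².
δ_AB = 83100·420/(4430·120000) = 0.06566 mm
δ_BC = 40100·845/(682.2·106000) = 0.4686 mm
δ_CD = 23500·401/(254.5·108000) = 0.3429 mm
δ = Σδ_i = 0.8771 mm.

0.877 mm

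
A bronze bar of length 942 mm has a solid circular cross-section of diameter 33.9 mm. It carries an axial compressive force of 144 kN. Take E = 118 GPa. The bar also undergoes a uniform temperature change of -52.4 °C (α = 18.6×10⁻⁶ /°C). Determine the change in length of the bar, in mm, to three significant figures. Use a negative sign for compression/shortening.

A = 902.6 mm².
δ_mech = NL/(AE) = -144000·942/(902.6·118000) = -1.274 mm.
δ_thermal = αLΔT = 18.6e-6·942·-52.4 = -0.9181 mm.
δ = δ_mech + δ_thermal = -2.192 mm.

-2.19 mm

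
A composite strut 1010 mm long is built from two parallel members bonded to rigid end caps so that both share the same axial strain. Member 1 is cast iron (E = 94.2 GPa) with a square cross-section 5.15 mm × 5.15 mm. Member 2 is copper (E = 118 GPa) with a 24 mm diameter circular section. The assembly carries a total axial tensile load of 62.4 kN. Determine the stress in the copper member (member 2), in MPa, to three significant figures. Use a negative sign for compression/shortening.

A_1 = 26.52 mm².
A_2 = 452.4 mm².
Equal strain + equilibrium ⇒ each member carries load in proportion to AE: A₁E₁ = 2498000 N, A₂E₂ = 53380000 N, ΣAE = 55880000 N.
σ₂ = P·E₂/ΣAE = 62400·118000/55880000 = 131.8 MPa.

132 MPa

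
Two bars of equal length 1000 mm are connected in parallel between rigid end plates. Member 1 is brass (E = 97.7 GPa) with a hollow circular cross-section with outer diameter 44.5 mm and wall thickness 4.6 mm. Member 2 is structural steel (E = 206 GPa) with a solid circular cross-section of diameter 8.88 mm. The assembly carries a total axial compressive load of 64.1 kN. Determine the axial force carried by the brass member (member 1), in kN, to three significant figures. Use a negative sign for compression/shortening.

-52.3 kN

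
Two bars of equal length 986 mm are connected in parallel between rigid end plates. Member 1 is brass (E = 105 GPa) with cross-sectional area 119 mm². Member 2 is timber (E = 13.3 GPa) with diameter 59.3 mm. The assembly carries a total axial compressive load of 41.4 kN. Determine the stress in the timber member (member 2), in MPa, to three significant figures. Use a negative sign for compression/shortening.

A_2 = 2762 mm².
Equal strain + equilibrium ⇒ each member carries load in proportion to AE: A₁E₁ = 12500000 N, A₂E₂ = 36730000 N, ΣAE = 49230000 N.
σ₂ = P·E₂/ΣAE = -41400·13300/49230000 = -11.19 MPa.

-11.2 MPa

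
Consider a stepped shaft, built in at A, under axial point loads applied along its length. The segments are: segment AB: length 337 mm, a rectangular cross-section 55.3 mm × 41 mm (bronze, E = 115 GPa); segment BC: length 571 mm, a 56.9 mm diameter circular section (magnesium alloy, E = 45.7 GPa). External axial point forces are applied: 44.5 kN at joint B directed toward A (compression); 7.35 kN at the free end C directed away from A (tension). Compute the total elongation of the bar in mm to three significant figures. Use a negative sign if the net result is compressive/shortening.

Internal axial forces (sectioning from the free end, tension +): N_BC = 7.35 kN, N_AB = -37.15 kN.
A_AB = 2267 mm².
A_BC = 2543 mm².
δ_AB = -37150·337/(2267·115000) = -0.04802 mm
δ_BC = 7350·571/(2543·45700) = 0.03612 mm
δ = Σδ_i = -0.0119 mm.

-0.0119 mm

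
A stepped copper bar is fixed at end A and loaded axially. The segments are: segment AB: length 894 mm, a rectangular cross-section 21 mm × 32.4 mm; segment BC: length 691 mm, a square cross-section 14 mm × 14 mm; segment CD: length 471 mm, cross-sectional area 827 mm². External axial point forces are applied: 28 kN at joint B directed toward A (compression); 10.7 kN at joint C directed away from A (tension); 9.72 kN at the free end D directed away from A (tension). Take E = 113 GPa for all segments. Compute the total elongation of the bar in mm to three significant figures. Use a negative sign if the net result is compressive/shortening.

0.598 mm

Internal axial forces (sectioning from the free end, tension +): N_CD = 9.72 kN, N_BC = 20.42 kN, N_AB = -7.58 kN.
A_AB = 680.4 mm².
A_BC = 196 mm².
δ_AB = -7580·894/(680.4·113000) = -0.08814 mm
δ_BC = 20420·691/(196·113000) = 0.6371 mm
δ_CD = 9720·471/(827·113000) = 0.04899 mm
δ = Σδ_i = 0.5979 mm.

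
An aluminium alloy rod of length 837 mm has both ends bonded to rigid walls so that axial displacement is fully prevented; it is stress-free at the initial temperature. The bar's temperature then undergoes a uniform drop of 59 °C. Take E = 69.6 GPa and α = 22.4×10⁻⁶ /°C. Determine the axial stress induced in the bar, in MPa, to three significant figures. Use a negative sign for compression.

92.0 MPa

Free thermal expansion αLΔT = 22.4e-6 · 837 · -59 = -1.106 mm.
The walls impose strain ε = −(-1.106)/837 = 1.3216e-03; σ = Eε = 69600 · 1.3216e-03 = 91.98 MPa.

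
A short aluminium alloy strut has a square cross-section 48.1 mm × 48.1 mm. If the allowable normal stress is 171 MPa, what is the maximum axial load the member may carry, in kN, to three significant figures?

A = 2314 mm².
P_max = σ_allow · A = 171 · 2314 = 395600 N = 395.6 kN.

396 kN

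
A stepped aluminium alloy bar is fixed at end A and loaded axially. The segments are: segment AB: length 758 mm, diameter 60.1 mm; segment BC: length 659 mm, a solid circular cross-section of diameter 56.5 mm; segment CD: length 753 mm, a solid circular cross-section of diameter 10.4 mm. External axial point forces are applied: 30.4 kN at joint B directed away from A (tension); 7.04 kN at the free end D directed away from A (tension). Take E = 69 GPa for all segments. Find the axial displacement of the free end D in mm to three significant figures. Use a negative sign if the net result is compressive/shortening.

1.08 mm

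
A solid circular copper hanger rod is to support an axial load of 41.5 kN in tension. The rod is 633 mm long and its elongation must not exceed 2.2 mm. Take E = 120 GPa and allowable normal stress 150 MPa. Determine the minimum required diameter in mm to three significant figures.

Required area A ≥ P/σ_allow = 41500/150 = 276.7 mm².
For a solid circular section, d ≥ √(4A/π) = 18.77 mm.
Elongation limit: A ≥ PL/(Eδ_allow) = 41500·633/(120000·2.2) = 99.51 mm² ⇒ d ≥ 11.26 mm.
The stress limit governs.

18.8 mm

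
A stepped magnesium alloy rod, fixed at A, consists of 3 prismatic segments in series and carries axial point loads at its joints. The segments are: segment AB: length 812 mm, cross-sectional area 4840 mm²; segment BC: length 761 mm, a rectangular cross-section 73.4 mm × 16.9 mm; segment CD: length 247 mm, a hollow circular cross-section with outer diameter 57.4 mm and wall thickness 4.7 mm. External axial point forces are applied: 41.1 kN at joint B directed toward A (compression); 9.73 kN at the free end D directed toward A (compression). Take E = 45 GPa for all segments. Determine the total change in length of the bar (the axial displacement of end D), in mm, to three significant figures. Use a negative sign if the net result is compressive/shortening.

-0.391 mm

Internal axial forces (sectioning from the free end, tension +): N_CD = -9.73 kN, N_BC = -9.73 kN, N_AB = -50.83 kN.
A_BC = 1240 mm².
A_CD = 778.1 mm².
δ_AB = -50830·812/(4840·45000) = -0.1895 mm
δ_BC = -9730·761/(1240·45000) = -0.1326 mm
δ_CD = -9730·247/(778.1·45000) = -0.06863 mm
δ = Σδ_i = -0.3908 mm.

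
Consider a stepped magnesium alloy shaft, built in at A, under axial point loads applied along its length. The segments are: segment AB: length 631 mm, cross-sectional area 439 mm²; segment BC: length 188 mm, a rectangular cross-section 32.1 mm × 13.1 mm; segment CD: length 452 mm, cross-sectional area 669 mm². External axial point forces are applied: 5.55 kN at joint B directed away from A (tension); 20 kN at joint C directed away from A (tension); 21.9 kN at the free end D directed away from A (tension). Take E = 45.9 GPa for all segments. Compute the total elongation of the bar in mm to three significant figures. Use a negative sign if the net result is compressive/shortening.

Internal axial forces (sectioning from the free end, tension +): N_CD = 21.9 kN, N_BC = 41.9 kN, N_AB = 47.45 kN.
A_BC = 420.5 mm².
δ_AB = 47450·631/(439·45900) = 1.486 mm
δ_BC = 41900·188/(420.5·45900) = 0.4081 mm
δ_CD = 21900·452/(669·45900) = 0.3224 mm
δ = Σδ_i = 2.216 mm.

2.22 mm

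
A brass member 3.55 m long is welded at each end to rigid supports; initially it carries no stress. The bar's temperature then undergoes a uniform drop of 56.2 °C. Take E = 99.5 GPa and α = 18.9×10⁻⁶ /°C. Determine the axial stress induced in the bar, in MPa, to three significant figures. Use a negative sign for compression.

106 MPa

Free thermal expansion αLΔT = 18.9e-6 · 3550 · -56.2 = -3.771 mm.
The walls impose strain ε = −(-3.771)/3550 = 1.0622e-03; σ = Eε = 99500 · 1.0622e-03 = 105.7 MPa.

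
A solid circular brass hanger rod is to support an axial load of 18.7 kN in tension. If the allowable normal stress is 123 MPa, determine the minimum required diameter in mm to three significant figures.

Required area A ≥ P/σ_allow = 18700/123 = 152 mm².
For a solid circular section, d ≥ √(4A/π) = 13.91 mm.

13.9 mm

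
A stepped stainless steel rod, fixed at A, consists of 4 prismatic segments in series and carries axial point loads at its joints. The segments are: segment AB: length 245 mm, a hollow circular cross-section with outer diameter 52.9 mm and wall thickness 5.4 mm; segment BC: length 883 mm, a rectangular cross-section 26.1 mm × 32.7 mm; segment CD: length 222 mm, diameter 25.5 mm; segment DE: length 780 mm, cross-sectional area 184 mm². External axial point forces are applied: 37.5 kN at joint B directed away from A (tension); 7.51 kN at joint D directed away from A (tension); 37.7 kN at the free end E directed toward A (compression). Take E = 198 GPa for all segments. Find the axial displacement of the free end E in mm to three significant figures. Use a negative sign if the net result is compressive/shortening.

-1.02 mm

Internal axial forces (sectioning from the free end, tension +): N_DE = -37.7 kN, N_CD = -30.19 kN, N_BC = -30.19 kN, N_AB = 7.31 kN.
A_AB = 805.8 mm².
A_BC = 853.5 mm².
A_CD = 510.7 mm².
δ_AB = 7310·245/(805.8·198000) = 0.01122 mm
δ_BC = -30190·883/(853.5·198000) = -0.1578 mm
δ_CD = -30190·222/(510.7·198000) = -0.06628 mm
δ_DE = -37700·780/(184·198000) = -0.8071 mm
δ = Σδ_i = -1.02 mm.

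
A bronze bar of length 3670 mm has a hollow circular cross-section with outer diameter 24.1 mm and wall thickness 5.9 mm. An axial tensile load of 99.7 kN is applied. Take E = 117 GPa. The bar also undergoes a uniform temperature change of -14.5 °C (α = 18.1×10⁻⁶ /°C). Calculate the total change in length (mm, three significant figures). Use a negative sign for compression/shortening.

8.31 mm

A = 337.3 mm².
δ_mech = NL/(AE) = 99700·3670/(337.3·117000) = 9.27 mm.
δ_thermal = αLΔT = 18.1e-6·3670·-14.5 = -0.9632 mm.
δ = δ_mech + δ_thermal = 8.307 mm.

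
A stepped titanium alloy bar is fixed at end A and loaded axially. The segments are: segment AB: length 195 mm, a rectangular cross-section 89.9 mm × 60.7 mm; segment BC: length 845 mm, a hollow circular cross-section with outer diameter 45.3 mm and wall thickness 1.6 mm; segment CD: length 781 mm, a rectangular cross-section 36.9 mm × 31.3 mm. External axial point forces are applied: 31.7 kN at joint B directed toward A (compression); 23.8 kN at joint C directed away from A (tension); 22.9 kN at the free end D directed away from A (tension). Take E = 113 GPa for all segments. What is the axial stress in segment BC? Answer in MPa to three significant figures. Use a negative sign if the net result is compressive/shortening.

213 MPa

Internal axial forces (sectioning from the free end, tension +): N_CD = 22.9 kN, N_BC = 46.7 kN, N_AB = 15 kN.
A_BC = 219.7 mm².
σ_BC = N_BC/A_BC = 46700/219.7 = 212.6 MPa.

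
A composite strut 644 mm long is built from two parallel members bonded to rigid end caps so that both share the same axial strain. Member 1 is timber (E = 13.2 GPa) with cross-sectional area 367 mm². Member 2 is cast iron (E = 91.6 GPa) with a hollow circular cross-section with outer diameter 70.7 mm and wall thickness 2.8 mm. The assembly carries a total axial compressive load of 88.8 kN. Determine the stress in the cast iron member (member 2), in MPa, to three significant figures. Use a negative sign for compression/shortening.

A_2 = 597.3 mm².
Equal strain + equilibrium ⇒ each member carries load in proportion to AE: A₁E₁ = 4844000 N, A₂E₂ = 54710000 N, ΣAE = 59560000 N.
σ₂ = P·E₂/ΣAE = -88800·91600/59560000 = -136.6 MPa.

-137 MPa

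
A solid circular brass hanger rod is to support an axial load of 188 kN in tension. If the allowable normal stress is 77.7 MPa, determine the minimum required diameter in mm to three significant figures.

55.5 mm

Required area A ≥ P/σ_allow = 188000/77.7 = 2420 mm².
For a solid circular section, d ≥ √(4A/π) = 55.5 mm.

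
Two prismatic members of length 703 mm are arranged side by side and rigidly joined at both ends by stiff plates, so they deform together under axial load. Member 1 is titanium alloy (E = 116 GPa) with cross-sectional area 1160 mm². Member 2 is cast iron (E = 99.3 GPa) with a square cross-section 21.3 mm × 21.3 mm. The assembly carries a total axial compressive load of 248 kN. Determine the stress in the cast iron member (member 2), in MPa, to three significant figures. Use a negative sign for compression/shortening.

A_2 = 453.7 mm².
Equal strain + equilibrium ⇒ each member carries load in proportion to AE: A₁E₁ = 134600000 N, A₂E₂ = 45050000 N, ΣAE = 179600000 N.
σ₂ = P·E₂/ΣAE = -248000·99300/179600000 = -137.1 MPa.

-137 MPa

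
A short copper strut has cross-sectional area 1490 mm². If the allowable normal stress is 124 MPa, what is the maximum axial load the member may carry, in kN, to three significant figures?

185 kN

P_max = σ_allow · A = 124 · 1490 = 184800 N = 184.8 kN.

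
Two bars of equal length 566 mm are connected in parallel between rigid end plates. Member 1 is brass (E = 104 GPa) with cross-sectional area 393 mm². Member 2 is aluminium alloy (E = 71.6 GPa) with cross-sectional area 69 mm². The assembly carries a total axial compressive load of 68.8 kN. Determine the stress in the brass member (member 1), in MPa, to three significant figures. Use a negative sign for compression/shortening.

-156 MPa

Equal strain + equilibrium ⇒ each member carries load in proportion to AE: A₁E₁ = 40870000 N, A₂E₂ = 4940000 N, ΣAE = 45810000 N.
σ₁ = P·E₁/ΣAE = -68800·104000/45810000 = -156.2 MPa.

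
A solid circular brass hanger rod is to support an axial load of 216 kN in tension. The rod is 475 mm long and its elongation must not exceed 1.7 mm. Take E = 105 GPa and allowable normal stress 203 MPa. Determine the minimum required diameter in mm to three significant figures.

36.8 mm

Required area A ≥ P/σ_allow = 216000/203 = 1064 mm².
For a solid circular section, d ≥ √(4A/π) = 36.81 mm.
Elongation limit: A ≥ PL/(Eδ_allow) = 216000·475/(105000·1.7) = 574.8 mm² ⇒ d ≥ 27.05 mm.
The stress limit governs.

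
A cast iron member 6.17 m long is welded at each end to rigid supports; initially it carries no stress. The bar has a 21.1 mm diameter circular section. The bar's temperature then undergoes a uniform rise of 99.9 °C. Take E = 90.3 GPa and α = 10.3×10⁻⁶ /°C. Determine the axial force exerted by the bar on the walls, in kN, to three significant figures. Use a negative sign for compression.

Free thermal expansion αLΔT = 10.3e-6 · 6170 · 99.9 = 6.349 mm.
The walls impose strain ε = −(6.349)/6170 = -1.0290e-03; σ = Eε = 90300 · -1.0290e-03 = -92.92 MPa.
Wall reaction R = σ·A = -92.92·349.7 = -32490 N = -32.49 kN.

-32.5 kN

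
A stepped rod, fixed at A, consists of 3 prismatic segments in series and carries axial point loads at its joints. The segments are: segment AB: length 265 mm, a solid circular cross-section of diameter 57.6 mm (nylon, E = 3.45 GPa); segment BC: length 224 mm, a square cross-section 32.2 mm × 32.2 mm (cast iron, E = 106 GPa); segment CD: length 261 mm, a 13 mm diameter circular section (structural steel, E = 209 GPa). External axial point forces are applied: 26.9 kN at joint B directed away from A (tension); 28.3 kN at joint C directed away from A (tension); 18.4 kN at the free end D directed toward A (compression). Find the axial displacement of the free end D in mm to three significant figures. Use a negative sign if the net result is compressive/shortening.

Internal axial forces (sectioning from the free end, tension +): N_CD = -18.4 kN, N_BC = 9.9 kN, N_AB = 36.8 kN.
A_AB = 2606 mm².
A_BC = 1037 mm².
A_CD = 132.7 mm².
δ_AB = 36800·265/(2606·3450) = 1.085 mm
δ_BC = 9900·224/(1037·106000) = 0.02018 mm
δ_CD = -18400·261/(132.7·209000) = -0.1731 mm
δ = Σδ_i = 0.9318 mm.

0.932 mm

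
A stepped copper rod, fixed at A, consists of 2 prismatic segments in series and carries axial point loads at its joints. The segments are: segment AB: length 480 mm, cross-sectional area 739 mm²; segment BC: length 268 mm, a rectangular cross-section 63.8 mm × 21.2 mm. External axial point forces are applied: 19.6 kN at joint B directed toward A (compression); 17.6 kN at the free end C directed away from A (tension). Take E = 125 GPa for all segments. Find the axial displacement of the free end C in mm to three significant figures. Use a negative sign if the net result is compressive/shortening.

0.0175 mm

Internal axial forces (sectioning from the free end, tension +): N_BC = 17.6 kN, N_AB = -2 kN.
A_BC = 1353 mm².
δ_AB = -2000·480/(739·125000) = -0.01039 mm
δ_BC = 17600·268/(1353·125000) = 0.0279 mm
δ = Σδ_i = 0.01751 mm.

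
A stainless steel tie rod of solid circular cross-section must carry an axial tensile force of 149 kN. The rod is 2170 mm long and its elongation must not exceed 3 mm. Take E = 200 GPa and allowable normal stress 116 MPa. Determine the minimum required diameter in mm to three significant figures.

Required area A ≥ P/σ_allow = 149000/116 = 1284 mm².
For a solid circular section, d ≥ √(4A/π) = 40.44 mm.
Elongation limit: A ≥ PL/(Eδ_allow) = 149000·2170/(200000·3) = 538.9 mm² ⇒ d ≥ 26.19 mm.
The stress limit governs.

40.4 mm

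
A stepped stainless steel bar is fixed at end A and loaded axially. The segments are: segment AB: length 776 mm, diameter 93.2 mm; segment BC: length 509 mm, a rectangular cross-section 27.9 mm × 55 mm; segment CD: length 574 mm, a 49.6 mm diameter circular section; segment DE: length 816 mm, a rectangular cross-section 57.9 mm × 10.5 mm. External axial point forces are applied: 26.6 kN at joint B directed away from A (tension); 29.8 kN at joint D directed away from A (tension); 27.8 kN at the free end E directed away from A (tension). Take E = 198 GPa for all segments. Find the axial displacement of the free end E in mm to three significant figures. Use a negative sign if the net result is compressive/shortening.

Internal axial forces (sectioning from the free end, tension +): N_DE = 27.8 kN, N_CD = 57.6 kN, N_BC = 57.6 kN, N_AB = 84.2 kN.
A_AB = 6822 mm².
A_BC = 1534 mm².
A_CD = 1932 mm².
A_DE = 607.9 mm².
δ_AB = 84200·776/(6822·198000) = 0.04837 mm
δ_BC = 57600·509/(1534·198000) = 0.0965 mm
δ_CD = 57600·574/(1932·198000) = 0.08642 mm
δ_DE = 27800·816/(607.9·198000) = 0.1885 mm
δ = Σδ_i = 0.4197 mm.

0.420 mm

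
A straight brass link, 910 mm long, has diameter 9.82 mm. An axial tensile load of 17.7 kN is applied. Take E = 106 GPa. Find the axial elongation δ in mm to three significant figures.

2.01 mm

A = 75.74 mm².
δ_mech = NL/(AE) = 17700·910/(75.74·106000) = 2.006 mm.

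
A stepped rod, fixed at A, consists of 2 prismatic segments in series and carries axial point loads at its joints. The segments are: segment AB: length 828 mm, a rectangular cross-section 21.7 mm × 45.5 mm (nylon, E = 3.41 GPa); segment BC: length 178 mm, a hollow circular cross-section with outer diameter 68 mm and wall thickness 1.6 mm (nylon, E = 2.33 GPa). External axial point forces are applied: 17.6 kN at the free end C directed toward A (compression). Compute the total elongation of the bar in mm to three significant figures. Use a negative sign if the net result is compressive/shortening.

Internal axial forces (sectioning from the free end, tension +): N_BC = -17.6 kN, N_AB = -17.6 kN.
A_AB = 987.4 mm².
A_BC = 333.8 mm².
δ_AB = -17600·828/(987.4·3410) = -4.328 mm
δ_BC = -17600·178/(333.8·2330) = -4.028 mm
δ = Σδ_i = -8.357 mm.

-8.36 mm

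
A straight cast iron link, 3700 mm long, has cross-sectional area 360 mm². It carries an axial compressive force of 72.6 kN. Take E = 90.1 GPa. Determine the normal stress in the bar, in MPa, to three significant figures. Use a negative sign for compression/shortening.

σ = N/A = -72600/360 = -201.7 MPa.

-202 MPa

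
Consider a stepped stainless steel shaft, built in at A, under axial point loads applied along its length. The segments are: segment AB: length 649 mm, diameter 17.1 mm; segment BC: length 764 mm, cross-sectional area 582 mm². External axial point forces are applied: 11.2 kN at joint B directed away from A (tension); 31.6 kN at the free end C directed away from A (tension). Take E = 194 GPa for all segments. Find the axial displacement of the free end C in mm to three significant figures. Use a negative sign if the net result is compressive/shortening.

Internal axial forces (sectioning from the free end, tension +): N_BC = 31.6 kN, N_AB = 42.8 kN.
A_AB = 229.7 mm².
δ_AB = 42800·649/(229.7·194000) = 0.6235 mm
δ_BC = 31600·764/(582·194000) = 0.2138 mm
δ = Σδ_i = 0.8373 mm.

0.837 mm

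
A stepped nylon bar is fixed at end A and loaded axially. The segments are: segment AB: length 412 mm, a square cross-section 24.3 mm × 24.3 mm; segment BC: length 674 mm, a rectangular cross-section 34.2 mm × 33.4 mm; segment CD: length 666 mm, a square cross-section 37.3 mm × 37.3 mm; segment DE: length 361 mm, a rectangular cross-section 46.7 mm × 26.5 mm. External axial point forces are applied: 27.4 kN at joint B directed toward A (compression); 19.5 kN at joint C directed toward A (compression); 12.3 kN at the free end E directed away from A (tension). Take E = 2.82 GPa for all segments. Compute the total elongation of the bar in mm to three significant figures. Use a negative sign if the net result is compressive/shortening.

-6.71 mm

Internal axial forces (sectioning from the free end, tension +): N_DE = 12.3 kN, N_CD = 12.3 kN, N_BC = -7.2 kN, N_AB = -34.6 kN.
A_AB = 590.5 mm².
A_BC = 1142 mm².
A_CD = 1391 mm².
A_DE = 1238 mm².
δ_AB = -34600·412/(590.5·2820) = -8.561 mm
δ_BC = -7200·674/(1142·2820) = -1.507 mm
δ_CD = 12300·666/(1391·2820) = 2.088 mm
δ_DE = 12300·361/(1238·2820) = 1.272 mm
δ = Σδ_i = -6.707 mm.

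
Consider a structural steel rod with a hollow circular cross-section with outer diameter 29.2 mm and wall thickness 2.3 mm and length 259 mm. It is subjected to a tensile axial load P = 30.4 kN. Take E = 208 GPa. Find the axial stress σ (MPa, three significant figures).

A = 194.4 mm².
σ = N/A = 30400/194.4 = 156.4 MPa.

156 MPa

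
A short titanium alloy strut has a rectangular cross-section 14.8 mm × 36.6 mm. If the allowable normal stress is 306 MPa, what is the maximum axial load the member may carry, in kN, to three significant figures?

166 kN

A = 541.7 mm².
P_max = σ_allow · A = 306 · 541.7 = 165800 N = 165.8 kN.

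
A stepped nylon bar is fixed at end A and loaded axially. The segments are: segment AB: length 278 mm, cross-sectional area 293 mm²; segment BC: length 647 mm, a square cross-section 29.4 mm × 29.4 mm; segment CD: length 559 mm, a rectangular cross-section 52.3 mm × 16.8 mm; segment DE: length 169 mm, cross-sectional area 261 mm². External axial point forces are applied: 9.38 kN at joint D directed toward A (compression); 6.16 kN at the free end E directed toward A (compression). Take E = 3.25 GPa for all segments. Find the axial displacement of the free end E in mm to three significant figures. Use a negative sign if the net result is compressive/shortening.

-12.4 mm

Internal axial forces (sectioning from the free end, tension +): N_DE = -6.16 kN, N_CD = -15.54 kN, N_BC = -15.54 kN, N_AB = -15.54 kN.
A_BC = 864.4 mm².
A_CD = 878.6 mm².
δ_AB = -15540·278/(293·3250) = -4.537 mm
δ_BC = -15540·647/(864.4·3250) = -3.579 mm
δ_CD = -15540·559/(878.6·3250) = -3.042 mm
δ_DE = -6160·169/(261·3250) = -1.227 mm
δ = Σδ_i = -12.39 mm.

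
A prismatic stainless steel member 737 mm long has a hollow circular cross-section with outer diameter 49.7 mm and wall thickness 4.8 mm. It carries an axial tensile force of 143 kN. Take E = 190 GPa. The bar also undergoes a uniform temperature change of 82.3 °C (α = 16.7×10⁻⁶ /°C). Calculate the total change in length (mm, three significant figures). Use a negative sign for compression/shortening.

A = 677.1 mm².
δ_mech = NL/(AE) = 143000·737/(677.1·190000) = 0.8192 mm.
δ_thermal = αLΔT = 16.7e-6·737·82.3 = 1.013 mm.
δ = δ_mech + δ_thermal = 1.832 mm.

1.83 mm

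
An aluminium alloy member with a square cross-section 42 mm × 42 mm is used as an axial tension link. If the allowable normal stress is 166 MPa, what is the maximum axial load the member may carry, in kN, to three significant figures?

A = 1764 mm².
P_max = σ_allow · A = 166 · 1764 = 292800 N = 292.8 kN.

293 kN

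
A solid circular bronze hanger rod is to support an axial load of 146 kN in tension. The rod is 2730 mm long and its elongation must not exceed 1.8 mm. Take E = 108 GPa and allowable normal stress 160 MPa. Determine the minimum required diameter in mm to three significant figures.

51.1 mm

Required area A ≥ P/σ_allow = 146000/160 = 912.5 mm².
For a solid circular section, d ≥ √(4A/π) = 34.09 mm.
Elongation limit: A ≥ PL/(Eδ_allow) = 146000·2730/(108000·1.8) = 2050 mm² ⇒ d ≥ 51.09 mm.
The elongation limit governs.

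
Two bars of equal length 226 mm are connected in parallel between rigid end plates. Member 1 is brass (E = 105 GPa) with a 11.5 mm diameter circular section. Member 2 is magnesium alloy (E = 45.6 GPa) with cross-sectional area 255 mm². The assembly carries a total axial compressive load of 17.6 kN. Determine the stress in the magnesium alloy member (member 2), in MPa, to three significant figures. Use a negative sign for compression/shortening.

-35.6 MPa

A_1 = 103.9 mm².
Equal strain + equilibrium ⇒ each member carries load in proportion to AE: A₁E₁ = 10910000 N, A₂E₂ = 11630000 N, ΣAE = 22530000 N.
σ₂ = P·E₂/ΣAE = -17600·45600/22530000 = -35.62 MPa.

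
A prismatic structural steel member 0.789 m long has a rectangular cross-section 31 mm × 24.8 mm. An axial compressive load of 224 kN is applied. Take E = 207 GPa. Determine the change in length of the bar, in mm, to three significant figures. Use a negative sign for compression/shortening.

A = 768.8 mm².
δ_mech = NL/(AE) = -224000·789/(768.8·207000) = -1.111 mm.

-1.11 mm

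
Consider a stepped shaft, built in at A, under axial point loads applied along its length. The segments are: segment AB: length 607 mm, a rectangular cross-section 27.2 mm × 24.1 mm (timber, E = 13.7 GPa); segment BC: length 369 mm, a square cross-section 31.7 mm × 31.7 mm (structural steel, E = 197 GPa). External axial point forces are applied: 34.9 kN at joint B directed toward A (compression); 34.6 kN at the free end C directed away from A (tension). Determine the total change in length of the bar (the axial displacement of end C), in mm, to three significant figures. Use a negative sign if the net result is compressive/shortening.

Internal axial forces (sectioning from the free end, tension +): N_BC = 34.6 kN, N_AB = -0.3 kN.
A_AB = 655.5 mm².
A_BC = 1005 mm².
δ_AB = -300·607/(655.5·13700) = -0.02028 mm
δ_BC = 34600·369/(1005·197000) = 0.06449 mm
δ = Σδ_i = 0.04422 mm.

0.0442 mm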